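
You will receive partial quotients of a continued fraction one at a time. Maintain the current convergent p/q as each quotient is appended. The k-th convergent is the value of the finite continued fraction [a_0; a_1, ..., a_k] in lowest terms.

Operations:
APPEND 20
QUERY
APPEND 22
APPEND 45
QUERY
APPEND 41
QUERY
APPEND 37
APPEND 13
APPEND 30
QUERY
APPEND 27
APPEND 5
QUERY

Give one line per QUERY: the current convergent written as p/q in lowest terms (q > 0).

20/1
19865/991
814906/40653
11821459497/589734022
1609683706277/80301865137

APPEND 20: p_0 = 20·1 + 0 = 20, q_0 = 20·0 + 1 = 1 → 20/1
APPEND 22: p_1 = 22·20 + 1 = 441, q_1 = 22·1 + 0 = 22 → 441/22
APPEND 45: p_2 = 45·441 + 20 = 19865, q_2 = 45·22 + 1 = 991 → 19865/991
APPEND 41: p_3 = 41·19865 + 441 = 814906, q_3 = 41·991 + 22 = 40653 → 814906/40653
APPEND 37: p_4 = 37·814906 + 19865 = 30171387, q_4 = 37·40653 + 991 = 1505152 → 30171387/1505152
APPEND 13: p_5 = 13·30171387 + 814906 = 393042937, q_5 = 13·1505152 + 40653 = 19607629 → 393042937/19607629
APPEND 30: p_6 = 30·393042937 + 30171387 = 11821459497, q_6 = 30·19607629 + 1505152 = 589734022 → 11821459497/589734022
APPEND 27: p_7 = 27·11821459497 + 393042937 = 319572449356, q_7 = 27·589734022 + 19607629 = 15942426223 → 319572449356/15942426223
APPEND 5: p_8 = 5·319572449356 + 11821459497 = 1609683706277, q_8 = 5·15942426223 + 589734022 = 80301865137 → 1609683706277/80301865137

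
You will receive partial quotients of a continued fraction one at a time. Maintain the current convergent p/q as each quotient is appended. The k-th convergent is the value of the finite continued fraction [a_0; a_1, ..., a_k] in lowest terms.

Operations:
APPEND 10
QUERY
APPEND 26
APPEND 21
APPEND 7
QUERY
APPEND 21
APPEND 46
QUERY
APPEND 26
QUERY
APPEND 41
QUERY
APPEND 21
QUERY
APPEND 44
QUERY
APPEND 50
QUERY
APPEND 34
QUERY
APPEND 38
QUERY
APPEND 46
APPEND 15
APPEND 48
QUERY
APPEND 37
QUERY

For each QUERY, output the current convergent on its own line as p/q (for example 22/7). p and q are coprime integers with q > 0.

10/1
38698/3855
37673552/3752947
980330501/97658124
40231224093/4007736031
845836036454/84260114775
37257016828069/3711452786131
1863696677439904/185656899421325
63402944049784805/6316046033111181
2411175570569262494/240195406157646203
80130498923547379320121/7982404089309934147943
2966495533534677141999906/295515021070812993667879

APPEND 10: p_0 = 10·1 + 0 = 10, q_0 = 10·0 + 1 = 1 → 10/1
APPEND 26: p_1 = 26·10 + 1 = 261, q_1 = 26·1 + 0 = 26 → 261/26
APPEND 21: p_2 = 21·261 + 10 = 5491, q_2 = 21·26 + 1 = 547 → 5491/547
APPEND 7: p_3 = 7·5491 + 261 = 38698, q_3 = 7·547 + 26 = 3855 → 38698/3855
APPEND 21: p_4 = 21·38698 + 5491 = 818149, q_4 = 21·3855 + 547 = 81502 → 818149/81502
APPEND 46: p_5 = 46·818149 + 38698 = 37673552, q_5 = 46·81502 + 3855 = 3752947 → 37673552/3752947
APPEND 26: p_6 = 26·37673552 + 818149 = 980330501, q_6 = 26·3752947 + 81502 = 97658124 → 980330501/97658124
APPEND 41: p_7 = 41·980330501 + 37673552 = 40231224093, q_7 = 41·97658124 + 3752947 = 4007736031 → 40231224093/4007736031
APPEND 21: p_8 = 21·40231224093 + 980330501 = 845836036454, q_8 = 21·4007736031 + 97658124 = 84260114775 → 845836036454/84260114775
APPEND 44: p_9 = 44·845836036454 + 40231224093 = 37257016828069, q_9 = 44·84260114775 + 4007736031 = 3711452786131 → 37257016828069/3711452786131
APPEND 50: p_10 = 50·37257016828069 + 845836036454 = 1863696677439904, q_10 = 50·3711452786131 + 84260114775 = 185656899421325 → 1863696677439904/185656899421325
APPEND 34: p_11 = 34·1863696677439904 + 37257016828069 = 63402944049784805, q_11 = 34·185656899421325 + 3711452786131 = 6316046033111181 → 63402944049784805/6316046033111181
APPEND 38: p_12 = 38·63402944049784805 + 1863696677439904 = 2411175570569262494, q_12 = 38·6316046033111181 + 185656899421325 = 240195406157646203 → 2411175570569262494/240195406157646203
APPEND 46: p_13 = 46·2411175570569262494 + 63402944049784805 = 110977479190235859529, q_13 = 46·240195406157646203 + 6316046033111181 = 11055304729284836519 → 110977479190235859529/11055304729284836519
APPEND 15: p_14 = 15·110977479190235859529 + 2411175570569262494 = 1667073363424107155429, q_14 = 15·11055304729284836519 + 240195406157646203 = 166069766345430193988 → 1667073363424107155429/166069766345430193988
APPEND 48: p_15 = 48·1667073363424107155429 + 110977479190235859529 = 80130498923547379320121, q_15 = 48·166069766345430193988 + 11055304729284836519 = 7982404089309934147943 → 80130498923547379320121/7982404089309934147943
APPEND 37: p_16 = 37·80130498923547379320121 + 1667073363424107155429 = 2966495533534677141999906, q_16 = 37·7982404089309934147943 + 166069766345430193988 = 295515021070812993667879 → 2966495533534677141999906/295515021070812993667879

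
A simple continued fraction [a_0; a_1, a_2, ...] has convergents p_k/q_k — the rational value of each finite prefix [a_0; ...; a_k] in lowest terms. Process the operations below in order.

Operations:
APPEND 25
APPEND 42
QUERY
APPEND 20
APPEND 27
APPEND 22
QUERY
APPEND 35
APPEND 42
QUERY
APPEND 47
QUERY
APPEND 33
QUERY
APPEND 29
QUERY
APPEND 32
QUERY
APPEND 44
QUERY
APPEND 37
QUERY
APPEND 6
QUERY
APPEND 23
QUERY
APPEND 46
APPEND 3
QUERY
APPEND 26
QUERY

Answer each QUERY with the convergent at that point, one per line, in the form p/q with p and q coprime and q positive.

APPEND 25: p_0 = 25·1 + 0 = 25, q_0 = 25·0 + 1 = 1 → 25/1
APPEND 42: p_1 = 42·25 + 1 = 1051, q_1 = 42·1 + 0 = 42 → 1051/42
APPEND 20: p_2 = 20·1051 + 25 = 21045, q_2 = 20·42 + 1 = 841 → 21045/841
APPEND 27: p_3 = 27·21045 + 1051 = 569266, q_3 = 27·841 + 42 = 22749 → 569266/22749
APPEND 22: p_4 = 22·569266 + 21045 = 12544897, q_4 = 22·22749 + 841 = 501319 → 12544897/501319
APPEND 35: p_5 = 35·12544897 + 569266 = 439640661, q_5 = 35·501319 + 22749 = 17568914 → 439640661/17568914
APPEND 42: p_6 = 42·439640661 + 12544897 = 18477452659, q_6 = 42·17568914 + 501319 = 738395707 → 18477452659/738395707
APPEND 47: p_7 = 47·18477452659 + 439640661 = 868879915634, q_7 = 47·738395707 + 17568914 = 34722167143 → 868879915634/34722167143
APPEND 33: p_8 = 33·868879915634 + 18477452659 = 28691514668581, q_8 = 33·34722167143 + 738395707 = 1146569911426 → 28691514668581/1146569911426
APPEND 29: p_9 = 29·28691514668581 + 868879915634 = 832922805304483, q_9 = 29·1146569911426 + 34722167143 = 33285249598497 → 832922805304483/33285249598497
APPEND 32: p_10 = 32·832922805304483 + 28691514668581 = 26682221284412037, q_10 = 32·33285249598497 + 1146569911426 = 1066274557063330 → 26682221284412037/1066274557063330
APPEND 44: p_11 = 44·26682221284412037 + 832922805304483 = 1174850659319434111, q_11 = 44·1066274557063330 + 33285249598497 = 46949365760385017 → 1174850659319434111/46949365760385017
APPEND 37: p_12 = 37·1174850659319434111 + 26682221284412037 = 43496156616103474144, q_12 = 37·46949365760385017 + 1066274557063330 = 1738192807691308959 → 43496156616103474144/1738192807691308959
APPEND 6: p_13 = 6·43496156616103474144 + 1174850659319434111 = 262151790355940278975, q_13 = 6·1738192807691308959 + 46949365760385017 = 10476106211908238771 → 262151790355940278975/10476106211908238771
APPEND 23: p_14 = 23·262151790355940278975 + 43496156616103474144 = 6072987334802729890569, q_14 = 23·10476106211908238771 + 1738192807691308959 = 242688635681580800692 → 6072987334802729890569/242688635681580800692
APPEND 46: p_15 = 46·6072987334802729890569 + 262151790355940278975 = 279619569191281515245149, q_15 = 46·242688635681580800692 + 10476106211908238771 = 11174153347564625070603 → 279619569191281515245149/11174153347564625070603
APPEND 3: p_16 = 3·279619569191281515245149 + 6072987334802729890569 = 844931694908647275626016, q_16 = 3·11174153347564625070603 + 242688635681580800692 = 33765148678375456012501 → 844931694908647275626016/33765148678375456012501
APPEND 26: p_17 = 26·844931694908647275626016 + 279619569191281515245149 = 22247843636816110681521565, q_17 = 26·33765148678375456012501 + 11174153347564625070603 = 889068018985326481395629 → 22247843636816110681521565/889068018985326481395629

1051/42
12544897/501319
18477452659/738395707
868879915634/34722167143
28691514668581/1146569911426
832922805304483/33285249598497
26682221284412037/1066274557063330
1174850659319434111/46949365760385017
43496156616103474144/1738192807691308959
262151790355940278975/10476106211908238771
6072987334802729890569/242688635681580800692
844931694908647275626016/33765148678375456012501
22247843636816110681521565/889068018985326481395629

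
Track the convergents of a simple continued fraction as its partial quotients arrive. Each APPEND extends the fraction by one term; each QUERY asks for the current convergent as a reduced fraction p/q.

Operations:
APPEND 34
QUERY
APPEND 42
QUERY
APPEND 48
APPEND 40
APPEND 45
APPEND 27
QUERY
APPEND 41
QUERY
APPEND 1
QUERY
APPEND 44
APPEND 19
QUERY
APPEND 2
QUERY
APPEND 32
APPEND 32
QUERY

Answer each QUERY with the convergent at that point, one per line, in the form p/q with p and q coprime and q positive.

34/1
1429/42
3341559206/98212411
137127587177/4030343358
140469146383/4128555769
120178099678934/3532177702455
246673969385897/7250042202104
256686517810270313/7544322943635160

APPEND 34: p_0 = 34·1 + 0 = 34, q_0 = 34·0 + 1 = 1 → 34/1
APPEND 42: p_1 = 42·34 + 1 = 1429, q_1 = 42·1 + 0 = 42 → 1429/42
APPEND 48: p_2 = 48·1429 + 34 = 68626, q_2 = 48·42 + 1 = 2017 → 68626/2017
APPEND 40: p_3 = 40·68626 + 1429 = 2746469, q_3 = 40·2017 + 42 = 80722 → 2746469/80722
APPEND 45: p_4 = 45·2746469 + 68626 = 123659731, q_4 = 45·80722 + 2017 = 3634507 → 123659731/3634507
APPEND 27: p_5 = 27·123659731 + 2746469 = 3341559206, q_5 = 27·3634507 + 80722 = 98212411 → 3341559206/98212411
APPEND 41: p_6 = 41·3341559206 + 123659731 = 137127587177, q_6 = 41·98212411 + 3634507 = 4030343358 → 137127587177/4030343358
APPEND 1: p_7 = 1·137127587177 + 3341559206 = 140469146383, q_7 = 1·4030343358 + 98212411 = 4128555769 → 140469146383/4128555769
APPEND 44: p_8 = 44·140469146383 + 137127587177 = 6317770028029, q_8 = 44·4128555769 + 4030343358 = 185686797194 → 6317770028029/185686797194
APPEND 19: p_9 = 19·6317770028029 + 140469146383 = 120178099678934, q_9 = 19·185686797194 + 4128555769 = 3532177702455 → 120178099678934/3532177702455
APPEND 2: p_10 = 2·120178099678934 + 6317770028029 = 246673969385897, q_10 = 2·3532177702455 + 185686797194 = 7250042202104 → 246673969385897/7250042202104
APPEND 32: p_11 = 32·246673969385897 + 120178099678934 = 8013745120027638, q_11 = 32·7250042202104 + 3532177702455 = 235533528169783 → 8013745120027638/235533528169783
APPEND 32: p_12 = 32·8013745120027638 + 246673969385897 = 256686517810270313, q_12 = 32·235533528169783 + 7250042202104 = 7544322943635160 → 256686517810270313/7544322943635160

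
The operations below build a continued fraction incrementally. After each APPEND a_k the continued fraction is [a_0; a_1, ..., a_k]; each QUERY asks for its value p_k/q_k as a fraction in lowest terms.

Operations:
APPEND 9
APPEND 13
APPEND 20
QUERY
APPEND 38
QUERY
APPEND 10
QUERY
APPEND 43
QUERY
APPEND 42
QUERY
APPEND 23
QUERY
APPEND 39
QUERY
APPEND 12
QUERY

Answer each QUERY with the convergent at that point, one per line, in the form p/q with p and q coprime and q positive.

2369/261
90140/9931
903769/99571
38952207/4291484
1636896463/180341899
37687570856/4152155161
1471452159847/162114393178
17695113489020/1949524873297

APPEND 9: p_0 = 9·1 + 0 = 9, q_0 = 9·0 + 1 = 1 → 9/1
APPEND 13: p_1 = 13·9 + 1 = 118, q_1 = 13·1 + 0 = 13 → 118/13
APPEND 20: p_2 = 20·118 + 9 = 2369, q_2 = 20·13 + 1 = 261 → 2369/261
APPEND 38: p_3 = 38·2369 + 118 = 90140, q_3 = 38·261 + 13 = 9931 → 90140/9931
APPEND 10: p_4 = 10·90140 + 2369 = 903769, q_4 = 10·9931 + 261 = 99571 → 903769/99571
APPEND 43: p_5 = 43·903769 + 90140 = 38952207, q_5 = 43·99571 + 9931 = 4291484 → 38952207/4291484
APPEND 42: p_6 = 42·38952207 + 903769 = 1636896463, q_6 = 42·4291484 + 99571 = 180341899 → 1636896463/180341899
APPEND 23: p_7 = 23·1636896463 + 38952207 = 37687570856, q_7 = 23·180341899 + 4291484 = 4152155161 → 37687570856/4152155161
APPEND 39: p_8 = 39·37687570856 + 1636896463 = 1471452159847, q_8 = 39·4152155161 + 180341899 = 162114393178 → 1471452159847/162114393178
APPEND 12: p_9 = 12·1471452159847 + 37687570856 = 17695113489020, q_9 = 12·162114393178 + 4152155161 = 1949524873297 → 17695113489020/1949524873297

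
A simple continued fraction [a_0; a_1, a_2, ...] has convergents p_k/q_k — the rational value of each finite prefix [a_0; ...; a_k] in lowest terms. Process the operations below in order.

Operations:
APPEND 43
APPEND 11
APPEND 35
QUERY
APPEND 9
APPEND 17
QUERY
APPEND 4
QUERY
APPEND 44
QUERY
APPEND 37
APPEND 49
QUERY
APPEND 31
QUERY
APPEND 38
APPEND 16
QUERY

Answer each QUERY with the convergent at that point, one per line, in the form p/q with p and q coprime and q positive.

16633/386
2569540/59631
10428331/242009
461416104/10708027
837519800875/19436219419
25980196651304/602919240997
15835340077458136/367488797277877

APPEND 43: p_0 = 43·1 + 0 = 43, q_0 = 43·0 + 1 = 1 → 43/1
APPEND 11: p_1 = 11·43 + 1 = 474, q_1 = 11·1 + 0 = 11 → 474/11
APPEND 35: p_2 = 35·474 + 43 = 16633, q_2 = 35·11 + 1 = 386 → 16633/386
APPEND 9: p_3 = 9·16633 + 474 = 150171, q_3 = 9·386 + 11 = 3485 → 150171/3485
APPEND 17: p_4 = 17·150171 + 16633 = 2569540, q_4 = 17·3485 + 386 = 59631 → 2569540/59631
APPEND 4: p_5 = 4·2569540 + 150171 = 10428331, q_5 = 4·59631 + 3485 = 242009 → 10428331/242009
APPEND 44: p_6 = 44·10428331 + 2569540 = 461416104, q_6 = 44·242009 + 59631 = 10708027 → 461416104/10708027
APPEND 37: p_7 = 37·461416104 + 10428331 = 17082824179, q_7 = 37·10708027 + 242009 = 396439008 → 17082824179/396439008
APPEND 49: p_8 = 49·17082824179 + 461416104 = 837519800875, q_8 = 49·396439008 + 10708027 = 19436219419 → 837519800875/19436219419
APPEND 31: p_9 = 31·837519800875 + 17082824179 = 25980196651304, q_9 = 31·19436219419 + 396439008 = 602919240997 → 25980196651304/602919240997
APPEND 38: p_10 = 38·25980196651304 + 837519800875 = 988084992550427, q_10 = 38·602919240997 + 19436219419 = 22930367377305 → 988084992550427/22930367377305
APPEND 16: p_11 = 16·988084992550427 + 25980196651304 = 15835340077458136, q_11 = 16·22930367377305 + 602919240997 = 367488797277877 → 15835340077458136/367488797277877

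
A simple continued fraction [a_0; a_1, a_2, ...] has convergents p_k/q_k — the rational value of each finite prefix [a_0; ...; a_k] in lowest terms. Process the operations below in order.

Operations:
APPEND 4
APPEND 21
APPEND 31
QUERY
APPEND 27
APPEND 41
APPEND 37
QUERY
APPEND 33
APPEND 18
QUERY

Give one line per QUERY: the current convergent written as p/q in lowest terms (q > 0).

2639/652
108388727/26778874
64543987511/15946449016

APPEND 4: p_0 = 4·1 + 0 = 4, q_0 = 4·0 + 1 = 1 → 4/1
APPEND 21: p_1 = 21·4 + 1 = 85, q_1 = 21·1 + 0 = 21 → 85/21
APPEND 31: p_2 = 31·85 + 4 = 2639, q_2 = 31·21 + 1 = 652 → 2639/652
APPEND 27: p_3 = 27·2639 + 85 = 71338, q_3 = 27·652 + 21 = 17625 → 71338/17625
APPEND 41: p_4 = 41·71338 + 2639 = 2927497, q_4 = 41·17625 + 652 = 723277 → 2927497/723277
APPEND 37: p_5 = 37·2927497 + 71338 = 108388727, q_5 = 37·723277 + 17625 = 26778874 → 108388727/26778874
APPEND 33: p_6 = 33·108388727 + 2927497 = 3579755488, q_6 = 33·26778874 + 723277 = 884426119 → 3579755488/884426119
APPEND 18: p_7 = 18·3579755488 + 108388727 = 64543987511, q_7 = 18·884426119 + 26778874 = 15946449016 → 64543987511/15946449016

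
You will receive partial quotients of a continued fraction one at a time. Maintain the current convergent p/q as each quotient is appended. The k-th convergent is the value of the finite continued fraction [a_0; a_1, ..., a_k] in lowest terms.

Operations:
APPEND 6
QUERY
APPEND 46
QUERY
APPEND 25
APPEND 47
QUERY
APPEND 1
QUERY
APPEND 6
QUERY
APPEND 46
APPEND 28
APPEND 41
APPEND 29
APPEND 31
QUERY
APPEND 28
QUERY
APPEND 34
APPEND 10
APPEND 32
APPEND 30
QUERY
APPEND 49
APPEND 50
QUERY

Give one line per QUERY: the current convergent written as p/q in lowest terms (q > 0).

6/1
277/46
326034/54143
332965/55294
2323824/385907
111064269235336/18443943666905
3113378279492249/517024728079254
1024503480968400222569/170134685255889418334
2512763766367436280537119/417283377221158593876084

APPEND 6: p_0 = 6·1 + 0 = 6, q_0 = 6·0 + 1 = 1 → 6/1
APPEND 46: p_1 = 46·6 + 1 = 277, q_1 = 46·1 + 0 = 46 → 277/46
APPEND 25: p_2 = 25·277 + 6 = 6931, q_2 = 25·46 + 1 = 1151 → 6931/1151
APPEND 47: p_3 = 47·6931 + 277 = 326034, q_3 = 47·1151 + 46 = 54143 → 326034/54143
APPEND 1: p_4 = 1·326034 + 6931 = 332965, q_4 = 1·54143 + 1151 = 55294 → 332965/55294
APPEND 6: p_5 = 6·332965 + 326034 = 2323824, q_5 = 6·55294 + 54143 = 385907 → 2323824/385907
APPEND 46: p_6 = 46·2323824 + 332965 = 107228869, q_6 = 46·385907 + 55294 = 17807016 → 107228869/17807016
APPEND 28: p_7 = 28·107228869 + 2323824 = 3004732156, q_7 = 28·17807016 + 385907 = 498982355 → 3004732156/498982355
APPEND 41: p_8 = 41·3004732156 + 107228869 = 123301247265, q_8 = 41·498982355 + 17807016 = 20476083571 → 123301247265/20476083571
APPEND 29: p_9 = 29·123301247265 + 3004732156 = 3578740902841, q_9 = 29·20476083571 + 498982355 = 594305405914 → 3578740902841/594305405914
APPEND 31: p_10 = 31·3578740902841 + 123301247265 = 111064269235336, q_10 = 31·594305405914 + 20476083571 = 18443943666905 → 111064269235336/18443943666905
APPEND 28: p_11 = 28·111064269235336 + 3578740902841 = 3113378279492249, q_11 = 28·18443943666905 + 594305405914 = 517024728079254 → 3113378279492249/517024728079254
APPEND 34: p_12 = 34·3113378279492249 + 111064269235336 = 105965925771971802, q_12 = 34·517024728079254 + 18443943666905 = 17597284698361541 → 105965925771971802/17597284698361541
APPEND 10: p_13 = 10·105965925771971802 + 3113378279492249 = 1062772635999210269, q_13 = 10·17597284698361541 + 517024728079254 = 176489871711694664 → 1062772635999210269/176489871711694664
APPEND 32: p_14 = 32·1062772635999210269 + 105965925771971802 = 34114690277746700410, q_14 = 32·176489871711694664 + 17597284698361541 = 5665273179472590789 → 34114690277746700410/5665273179472590789
APPEND 30: p_15 = 30·34114690277746700410 + 1062772635999210269 = 1024503480968400222569, q_15 = 30·5665273179472590789 + 176489871711694664 = 170134685255889418334 → 1024503480968400222569/170134685255889418334
APPEND 49: p_16 = 49·1024503480968400222569 + 34114690277746700410 = 50234785257729357606291, q_16 = 49·170134685255889418334 + 5665273179472590789 = 8342264850718054089155 → 50234785257729357606291/8342264850718054089155
APPEND 50: p_17 = 50·50234785257729357606291 + 1024503480968400222569 = 2512763766367436280537119, q_17 = 50·8342264850718054089155 + 170134685255889418334 = 417283377221158593876084 → 2512763766367436280537119/417283377221158593876084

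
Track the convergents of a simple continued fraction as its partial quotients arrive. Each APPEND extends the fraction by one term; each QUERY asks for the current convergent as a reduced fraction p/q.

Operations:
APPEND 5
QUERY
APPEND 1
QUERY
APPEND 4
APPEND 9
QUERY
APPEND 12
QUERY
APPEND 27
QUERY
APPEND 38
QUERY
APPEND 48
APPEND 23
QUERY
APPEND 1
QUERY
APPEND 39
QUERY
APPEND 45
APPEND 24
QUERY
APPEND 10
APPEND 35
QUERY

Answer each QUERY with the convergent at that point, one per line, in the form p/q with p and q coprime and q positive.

APPEND 5: p_0 = 5·1 + 0 = 5, q_0 = 5·0 + 1 = 1 → 5/1
APPEND 1: p_1 = 1·5 + 1 = 6, q_1 = 1·1 + 0 = 1 → 6/1
APPEND 4: p_2 = 4·6 + 5 = 29, q_2 = 4·1 + 1 = 5 → 29/5
APPEND 9: p_3 = 9·29 + 6 = 267, q_3 = 9·5 + 1 = 46 → 267/46
APPEND 12: p_4 = 12·267 + 29 = 3233, q_4 = 12·46 + 5 = 557 → 3233/557
APPEND 27: p_5 = 27·3233 + 267 = 87558, q_5 = 27·557 + 46 = 15085 → 87558/15085
APPEND 38: p_6 = 38·87558 + 3233 = 3330437, q_6 = 38·15085 + 557 = 573787 → 3330437/573787
APPEND 48: p_7 = 48·3330437 + 87558 = 159948534, q_7 = 48·573787 + 15085 = 27556861 → 159948534/27556861
APPEND 23: p_8 = 23·159948534 + 3330437 = 3682146719, q_8 = 23·27556861 + 573787 = 634381590 → 3682146719/634381590
APPEND 1: p_9 = 1·3682146719 + 159948534 = 3842095253, q_9 = 1·634381590 + 27556861 = 661938451 → 3842095253/661938451
APPEND 39: p_10 = 39·3842095253 + 3682146719 = 153523861586, q_10 = 39·661938451 + 634381590 = 26449981179 → 153523861586/26449981179
APPEND 45: p_11 = 45·153523861586 + 3842095253 = 6912415866623, q_11 = 45·26449981179 + 661938451 = 1190911091506 → 6912415866623/1190911091506
APPEND 24: p_12 = 24·6912415866623 + 153523861586 = 166051504660538, q_12 = 24·1190911091506 + 26449981179 = 28608316177323 → 166051504660538/28608316177323
APPEND 10: p_13 = 10·166051504660538 + 6912415866623 = 1667427462472003, q_13 = 10·28608316177323 + 1190911091506 = 287274072864736 → 1667427462472003/287274072864736
APPEND 35: p_14 = 35·1667427462472003 + 166051504660538 = 58526012691180643, q_14 = 35·287274072864736 + 28608316177323 = 10083200866443083 → 58526012691180643/10083200866443083

5/1
6/1
267/46
3233/557
87558/15085
3330437/573787
3682146719/634381590
3842095253/661938451
153523861586/26449981179
166051504660538/28608316177323
58526012691180643/10083200866443083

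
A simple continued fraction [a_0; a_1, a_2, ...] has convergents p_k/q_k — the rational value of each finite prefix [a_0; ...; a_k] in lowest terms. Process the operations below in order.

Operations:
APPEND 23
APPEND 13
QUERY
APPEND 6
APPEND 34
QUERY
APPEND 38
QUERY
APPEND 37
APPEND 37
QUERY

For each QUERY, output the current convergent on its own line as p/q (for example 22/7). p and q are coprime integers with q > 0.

APPEND 23: p_0 = 23·1 + 0 = 23, q_0 = 23·0 + 1 = 1 → 23/1
APPEND 13: p_1 = 13·23 + 1 = 300, q_1 = 13·1 + 0 = 13 → 300/13
APPEND 6: p_2 = 6·300 + 23 = 1823, q_2 = 6·13 + 1 = 79 → 1823/79
APPEND 34: p_3 = 34·1823 + 300 = 62282, q_3 = 34·79 + 13 = 2699 → 62282/2699
APPEND 38: p_4 = 38·62282 + 1823 = 2368539, q_4 = 38·2699 + 79 = 102641 → 2368539/102641
APPEND 37: p_5 = 37·2368539 + 62282 = 87698225, q_5 = 37·102641 + 2699 = 3800416 → 87698225/3800416
APPEND 37: p_6 = 37·87698225 + 2368539 = 3247202864, q_6 = 37·3800416 + 102641 = 140718033 → 3247202864/140718033

300/13
62282/2699
2368539/102641
3247202864/140718033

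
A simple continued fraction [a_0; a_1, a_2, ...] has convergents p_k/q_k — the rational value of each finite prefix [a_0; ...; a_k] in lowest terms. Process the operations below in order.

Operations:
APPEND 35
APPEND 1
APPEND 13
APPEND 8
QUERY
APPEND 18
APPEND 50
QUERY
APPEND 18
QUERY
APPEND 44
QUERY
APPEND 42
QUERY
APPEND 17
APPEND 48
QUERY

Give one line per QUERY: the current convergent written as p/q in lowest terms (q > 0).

APPEND 35: p_0 = 35·1 + 0 = 35, q_0 = 35·0 + 1 = 1 → 35/1
APPEND 1: p_1 = 1·35 + 1 = 36, q_1 = 1·1 + 0 = 1 → 36/1
APPEND 13: p_2 = 13·36 + 35 = 503, q_2 = 13·1 + 1 = 14 → 503/14
APPEND 8: p_3 = 8·503 + 36 = 4060, q_3 = 8·14 + 1 = 113 → 4060/113
APPEND 18: p_4 = 18·4060 + 503 = 73583, q_4 = 18·113 + 14 = 2048 → 73583/2048
APPEND 50: p_5 = 50·73583 + 4060 = 3683210, q_5 = 50·2048 + 113 = 102513 → 3683210/102513
APPEND 18: p_6 = 18·3683210 + 73583 = 66371363, q_6 = 18·102513 + 2048 = 1847282 → 66371363/1847282
APPEND 44: p_7 = 44·66371363 + 3683210 = 2924023182, q_7 = 44·1847282 + 102513 = 81382921 → 2924023182/81382921
APPEND 42: p_8 = 42·2924023182 + 66371363 = 122875345007, q_8 = 42·81382921 + 1847282 = 3419929964 → 122875345007/3419929964
APPEND 17: p_9 = 17·122875345007 + 2924023182 = 2091804888301, q_9 = 17·3419929964 + 81382921 = 58220192309 → 2091804888301/58220192309
APPEND 48: p_10 = 48·2091804888301 + 122875345007 = 100529509983455, q_10 = 48·58220192309 + 3419929964 = 2797989160796 → 100529509983455/2797989160796

4060/113
3683210/102513
66371363/1847282
2924023182/81382921
122875345007/3419929964
100529509983455/2797989160796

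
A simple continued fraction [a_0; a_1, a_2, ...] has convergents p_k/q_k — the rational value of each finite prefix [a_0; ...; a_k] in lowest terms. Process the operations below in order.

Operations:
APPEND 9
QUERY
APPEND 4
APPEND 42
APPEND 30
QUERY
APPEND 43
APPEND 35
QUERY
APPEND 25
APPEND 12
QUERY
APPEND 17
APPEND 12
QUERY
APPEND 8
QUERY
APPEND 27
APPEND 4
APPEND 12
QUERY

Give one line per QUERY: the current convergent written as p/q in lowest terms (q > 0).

9/1
46927/5074
70726767/7647359
21312989955/2304475271
4390405203963/474714258467
35487332649538/3837081549669
47590718942127417/5145764867472998

APPEND 9: p_0 = 9·1 + 0 = 9, q_0 = 9·0 + 1 = 1 → 9/1
APPEND 4: p_1 = 4·9 + 1 = 37, q_1 = 4·1 + 0 = 4 → 37/4
APPEND 42: p_2 = 42·37 + 9 = 1563, q_2 = 42·4 + 1 = 169 → 1563/169
APPEND 30: p_3 = 30·1563 + 37 = 46927, q_3 = 30·169 + 4 = 5074 → 46927/5074
APPEND 43: p_4 = 43·46927 + 1563 = 2019424, q_4 = 43·5074 + 169 = 218351 → 2019424/218351
APPEND 35: p_5 = 35·2019424 + 46927 = 70726767, q_5 = 35·218351 + 5074 = 7647359 → 70726767/7647359
APPEND 25: p_6 = 25·70726767 + 2019424 = 1770188599, q_6 = 25·7647359 + 218351 = 191402326 → 1770188599/191402326
APPEND 12: p_7 = 12·1770188599 + 70726767 = 21312989955, q_7 = 12·191402326 + 7647359 = 2304475271 → 21312989955/2304475271
APPEND 17: p_8 = 17·21312989955 + 1770188599 = 364091017834, q_8 = 17·2304475271 + 191402326 = 39367481933 → 364091017834/39367481933
APPEND 12: p_9 = 12·364091017834 + 21312989955 = 4390405203963, q_9 = 12·39367481933 + 2304475271 = 474714258467 → 4390405203963/474714258467
APPEND 8: p_10 = 8·4390405203963 + 364091017834 = 35487332649538, q_10 = 8·474714258467 + 39367481933 = 3837081549669 → 35487332649538/3837081549669
APPEND 27: p_11 = 27·35487332649538 + 4390405203963 = 962548386741489, q_11 = 27·3837081549669 + 474714258467 = 104075916099530 → 962548386741489/104075916099530
APPEND 4: p_12 = 4·962548386741489 + 35487332649538 = 3885680879615494, q_12 = 4·104075916099530 + 3837081549669 = 420140745947789 → 3885680879615494/420140745947789
APPEND 12: p_13 = 12·3885680879615494 + 962548386741489 = 47590718942127417, q_13 = 12·420140745947789 + 104075916099530 = 5145764867472998 → 47590718942127417/5145764867472998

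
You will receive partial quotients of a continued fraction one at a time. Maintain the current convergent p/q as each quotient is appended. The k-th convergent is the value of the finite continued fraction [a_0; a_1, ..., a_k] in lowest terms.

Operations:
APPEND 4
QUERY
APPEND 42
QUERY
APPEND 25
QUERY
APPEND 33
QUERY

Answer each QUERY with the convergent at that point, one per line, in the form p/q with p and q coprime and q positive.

4/1
169/42
4229/1051
139726/34725

APPEND 4: p_0 = 4·1 + 0 = 4, q_0 = 4·0 + 1 = 1 → 4/1
APPEND 42: p_1 = 42·4 + 1 = 169, q_1 = 42·1 + 0 = 42 → 169/42
APPEND 25: p_2 = 25·169 + 4 = 4229, q_2 = 25·42 + 1 = 1051 → 4229/1051
APPEND 33: p_3 = 33·4229 + 169 = 139726, q_3 = 33·1051 + 42 = 34725 → 139726/34725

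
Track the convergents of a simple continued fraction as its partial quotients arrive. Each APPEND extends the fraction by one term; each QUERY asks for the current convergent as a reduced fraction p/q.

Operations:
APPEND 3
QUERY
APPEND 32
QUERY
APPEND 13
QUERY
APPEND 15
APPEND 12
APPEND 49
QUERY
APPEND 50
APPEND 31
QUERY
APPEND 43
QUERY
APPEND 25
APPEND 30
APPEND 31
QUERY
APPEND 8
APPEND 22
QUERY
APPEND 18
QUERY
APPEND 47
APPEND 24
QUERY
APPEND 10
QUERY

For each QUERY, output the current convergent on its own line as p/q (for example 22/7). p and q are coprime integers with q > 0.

3/1
97/32
1264/417
11286509/3723476
17512503847/5777462967
753602220819/248617157242
17579757499489171/5799650284704329
3124079651554493805/1030649566190176777
56374638268619752337/18598276278509794370
63721944516909008239793/21022189508026122086378
639872177247366765251574/211097044714917371375947

APPEND 3: p_0 = 3·1 + 0 = 3, q_0 = 3·0 + 1 = 1 → 3/1
APPEND 32: p_1 = 32·3 + 1 = 97, q_1 = 32·1 + 0 = 32 → 97/32
APPEND 13: p_2 = 13·97 + 3 = 1264, q_2 = 13·32 + 1 = 417 → 1264/417
APPEND 15: p_3 = 15·1264 + 97 = 19057, q_3 = 15·417 + 32 = 6287 → 19057/6287
APPEND 12: p_4 = 12·19057 + 1264 = 229948, q_4 = 12·6287 + 417 = 75861 → 229948/75861
APPEND 49: p_5 = 49·229948 + 19057 = 11286509, q_5 = 49·75861 + 6287 = 3723476 → 11286509/3723476
APPEND 50: p_6 = 50·11286509 + 229948 = 564555398, q_6 = 50·3723476 + 75861 = 186249661 → 564555398/186249661
APPEND 31: p_7 = 31·564555398 + 11286509 = 17512503847, q_7 = 31·186249661 + 3723476 = 5777462967 → 17512503847/5777462967
APPEND 43: p_8 = 43·17512503847 + 564555398 = 753602220819, q_8 = 43·5777462967 + 186249661 = 248617157242 → 753602220819/248617157242
APPEND 25: p_9 = 25·753602220819 + 17512503847 = 18857568024322, q_9 = 25·248617157242 + 5777462967 = 6221206394017 → 18857568024322/6221206394017
APPEND 30: p_10 = 30·18857568024322 + 753602220819 = 566480642950479, q_10 = 30·6221206394017 + 248617157242 = 186884808977752 → 566480642950479/186884808977752
APPEND 31: p_11 = 31·566480642950479 + 18857568024322 = 17579757499489171, q_11 = 31·186884808977752 + 6221206394017 = 5799650284704329 → 17579757499489171/5799650284704329
APPEND 8: p_12 = 8·17579757499489171 + 566480642950479 = 141204540638863847, q_12 = 8·5799650284704329 + 186884808977752 = 46584087086612384 → 141204540638863847/46584087086612384
APPEND 22: p_13 = 22·141204540638863847 + 17579757499489171 = 3124079651554493805, q_13 = 22·46584087086612384 + 5799650284704329 = 1030649566190176777 → 3124079651554493805/1030649566190176777
APPEND 18: p_14 = 18·3124079651554493805 + 141204540638863847 = 56374638268619752337, q_14 = 18·1030649566190176777 + 46584087086612384 = 18598276278509794370 → 56374638268619752337/18598276278509794370
APPEND 47: p_15 = 47·56374638268619752337 + 3124079651554493805 = 2652732078276682853644, q_15 = 47·18598276278509794370 + 1030649566190176777 = 875149634656150512167 → 2652732078276682853644/875149634656150512167
APPEND 24: p_16 = 24·2652732078276682853644 + 56374638268619752337 = 63721944516909008239793, q_16 = 24·875149634656150512167 + 18598276278509794370 = 21022189508026122086378 → 63721944516909008239793/21022189508026122086378
APPEND 10: p_17 = 10·63721944516909008239793 + 2652732078276682853644 = 639872177247366765251574, q_17 = 10·21022189508026122086378 + 875149634656150512167 = 211097044714917371375947 → 639872177247366765251574/211097044714917371375947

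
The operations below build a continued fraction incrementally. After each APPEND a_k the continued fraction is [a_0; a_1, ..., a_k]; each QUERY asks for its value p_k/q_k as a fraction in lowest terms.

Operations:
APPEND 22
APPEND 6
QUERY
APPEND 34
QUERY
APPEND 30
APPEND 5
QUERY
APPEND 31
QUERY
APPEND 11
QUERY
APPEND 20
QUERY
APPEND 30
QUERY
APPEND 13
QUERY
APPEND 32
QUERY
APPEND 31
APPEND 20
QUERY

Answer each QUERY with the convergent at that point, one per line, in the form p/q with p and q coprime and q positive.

133/6
4544/205
686809/30985
21427532/966691
236389661/10664586
4749220752/214258411
142713012221/6438416916
1860018379625/83913678319
59663301160221/2691676123124
37088110388089741/1673209146026384

APPEND 22: p_0 = 22·1 + 0 = 22, q_0 = 22·0 + 1 = 1 → 22/1
APPEND 6: p_1 = 6·22 + 1 = 133, q_1 = 6·1 + 0 = 6 → 133/6
APPEND 34: p_2 = 34·133 + 22 = 4544, q_2 = 34·6 + 1 = 205 → 4544/205
APPEND 30: p_3 = 30·4544 + 133 = 136453, q_3 = 30·205 + 6 = 6156 → 136453/6156
APPEND 5: p_4 = 5·136453 + 4544 = 686809, q_4 = 5·6156 + 205 = 30985 → 686809/30985
APPEND 31: p_5 = 31·686809 + 136453 = 21427532, q_5 = 31·30985 + 6156 = 966691 → 21427532/966691
APPEND 11: p_6 = 11·21427532 + 686809 = 236389661, q_6 = 11·966691 + 30985 = 10664586 → 236389661/10664586
APPEND 20: p_7 = 20·236389661 + 21427532 = 4749220752, q_7 = 20·10664586 + 966691 = 214258411 → 4749220752/214258411
APPEND 30: p_8 = 30·4749220752 + 236389661 = 142713012221, q_8 = 30·214258411 + 10664586 = 6438416916 → 142713012221/6438416916
APPEND 13: p_9 = 13·142713012221 + 4749220752 = 1860018379625, q_9 = 13·6438416916 + 214258411 = 83913678319 → 1860018379625/83913678319
APPEND 32: p_10 = 32·1860018379625 + 142713012221 = 59663301160221, q_10 = 32·83913678319 + 6438416916 = 2691676123124 → 59663301160221/2691676123124
APPEND 31: p_11 = 31·59663301160221 + 1860018379625 = 1851422354346476, q_11 = 31·2691676123124 + 83913678319 = 83525873495163 → 1851422354346476/83525873495163
APPEND 20: p_12 = 20·1851422354346476 + 59663301160221 = 37088110388089741, q_12 = 20·83525873495163 + 2691676123124 = 1673209146026384 → 37088110388089741/1673209146026384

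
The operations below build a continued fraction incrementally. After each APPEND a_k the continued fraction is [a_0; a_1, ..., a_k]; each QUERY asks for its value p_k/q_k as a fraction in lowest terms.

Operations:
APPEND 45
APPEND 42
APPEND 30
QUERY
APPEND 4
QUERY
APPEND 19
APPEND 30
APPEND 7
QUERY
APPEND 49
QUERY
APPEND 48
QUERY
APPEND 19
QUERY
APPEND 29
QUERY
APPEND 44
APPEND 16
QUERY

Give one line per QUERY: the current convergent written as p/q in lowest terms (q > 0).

APPEND 45: p_0 = 45·1 + 0 = 45, q_0 = 45·0 + 1 = 1 → 45/1
APPEND 42: p_1 = 42·45 + 1 = 1891, q_1 = 42·1 + 0 = 42 → 1891/42
APPEND 30: p_2 = 30·1891 + 45 = 56775, q_2 = 30·42 + 1 = 1261 → 56775/1261
APPEND 4: p_3 = 4·56775 + 1891 = 228991, q_3 = 4·1261 + 42 = 5086 → 228991/5086
APPEND 19: p_4 = 19·228991 + 56775 = 4407604, q_4 = 19·5086 + 1261 = 97895 → 4407604/97895
APPEND 30: p_5 = 30·4407604 + 228991 = 132457111, q_5 = 30·97895 + 5086 = 2941936 → 132457111/2941936
APPEND 7: p_6 = 7·132457111 + 4407604 = 931607381, q_6 = 7·2941936 + 97895 = 20691447 → 931607381/20691447
APPEND 49: p_7 = 49·931607381 + 132457111 = 45781218780, q_7 = 49·20691447 + 2941936 = 1016822839 → 45781218780/1016822839
APPEND 48: p_8 = 48·45781218780 + 931607381 = 2198430108821, q_8 = 48·1016822839 + 20691447 = 48828187719 → 2198430108821/48828187719
APPEND 19: p_9 = 19·2198430108821 + 45781218780 = 41815953286379, q_9 = 19·48828187719 + 1016822839 = 928752389500 → 41815953286379/928752389500
APPEND 29: p_10 = 29·41815953286379 + 2198430108821 = 1214861075413812, q_10 = 29·928752389500 + 48828187719 = 26982647483219 → 1214861075413812/26982647483219
APPEND 44: p_11 = 44·1214861075413812 + 41815953286379 = 53495703271494107, q_11 = 44·26982647483219 + 928752389500 = 1188165241651136 → 53495703271494107/1188165241651136
APPEND 16: p_12 = 16·53495703271494107 + 1214861075413812 = 857146113419319524, q_12 = 16·1188165241651136 + 26982647483219 = 19037626513901395 → 857146113419319524/19037626513901395

56775/1261
228991/5086
931607381/20691447
45781218780/1016822839
2198430108821/48828187719
41815953286379/928752389500
1214861075413812/26982647483219
857146113419319524/19037626513901395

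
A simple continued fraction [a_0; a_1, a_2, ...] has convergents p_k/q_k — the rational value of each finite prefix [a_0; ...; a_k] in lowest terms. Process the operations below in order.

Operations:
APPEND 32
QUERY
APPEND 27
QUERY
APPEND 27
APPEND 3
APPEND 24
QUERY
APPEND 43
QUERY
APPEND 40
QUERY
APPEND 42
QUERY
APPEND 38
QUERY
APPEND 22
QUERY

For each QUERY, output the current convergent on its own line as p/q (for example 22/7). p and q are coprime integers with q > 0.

32/1
865/27
1728011/53938
74375499/2321551
2976747971/92915978
125097790281/3904792627
4756692778649/148475035804
104772338920559/3270355580315

APPEND 32: p_0 = 32·1 + 0 = 32, q_0 = 32·0 + 1 = 1 → 32/1
APPEND 27: p_1 = 27·32 + 1 = 865, q_1 = 27·1 + 0 = 27 → 865/27
APPEND 27: p_2 = 27·865 + 32 = 23387, q_2 = 27·27 + 1 = 730 → 23387/730
APPEND 3: p_3 = 3·23387 + 865 = 71026, q_3 = 3·730 + 27 = 2217 → 71026/2217
APPEND 24: p_4 = 24·71026 + 23387 = 1728011, q_4 = 24·2217 + 730 = 53938 → 1728011/53938
APPEND 43: p_5 = 43·1728011 + 71026 = 74375499, q_5 = 43·53938 + 2217 = 2321551 → 74375499/2321551
APPEND 40: p_6 = 40·74375499 + 1728011 = 2976747971, q_6 = 40·2321551 + 53938 = 92915978 → 2976747971/92915978
APPEND 42: p_7 = 42·2976747971 + 74375499 = 125097790281, q_7 = 42·92915978 + 2321551 = 3904792627 → 125097790281/3904792627
APPEND 38: p_8 = 38·125097790281 + 2976747971 = 4756692778649, q_8 = 38·3904792627 + 92915978 = 148475035804 → 4756692778649/148475035804
APPEND 22: p_9 = 22·4756692778649 + 125097790281 = 104772338920559, q_9 = 22·148475035804 + 3904792627 = 3270355580315 → 104772338920559/3270355580315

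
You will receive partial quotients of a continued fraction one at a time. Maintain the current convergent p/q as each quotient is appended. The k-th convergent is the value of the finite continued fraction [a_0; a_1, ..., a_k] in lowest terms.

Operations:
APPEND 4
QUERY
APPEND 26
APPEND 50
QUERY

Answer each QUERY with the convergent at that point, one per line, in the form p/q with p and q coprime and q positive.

4/1
5254/1301

APPEND 4: p_0 = 4·1 + 0 = 4, q_0 = 4·0 + 1 = 1 → 4/1
APPEND 26: p_1 = 26·4 + 1 = 105, q_1 = 26·1 + 0 = 26 → 105/26
APPEND 50: p_2 = 50·105 + 4 = 5254, q_2 = 50·26 + 1 = 1301 → 5254/1301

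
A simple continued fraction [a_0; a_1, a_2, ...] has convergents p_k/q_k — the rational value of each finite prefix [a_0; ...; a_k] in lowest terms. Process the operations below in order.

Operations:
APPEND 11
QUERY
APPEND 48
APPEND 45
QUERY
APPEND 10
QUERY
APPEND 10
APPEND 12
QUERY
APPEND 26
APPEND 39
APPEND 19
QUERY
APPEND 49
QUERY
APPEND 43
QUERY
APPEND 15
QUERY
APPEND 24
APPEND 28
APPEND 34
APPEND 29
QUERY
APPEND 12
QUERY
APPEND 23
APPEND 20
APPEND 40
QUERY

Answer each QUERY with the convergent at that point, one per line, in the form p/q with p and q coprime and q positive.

11/1
23816/2161
238689/21658
29167161/2646550
565035789923/51269832872
27716452392176/2514916589877
1192372488653491/108192683197583
17913303782194541/1625405164553622
11944384594957512282842/1083801438535098421729
143744073606906782327173/13042951900747533622879
2663514283064880889445151541/241680145895768327115019906

APPEND 11: p_0 = 11·1 + 0 = 11, q_0 = 11·0 + 1 = 1 → 11/1
APPEND 48: p_1 = 48·11 + 1 = 529, q_1 = 48·1 + 0 = 48 → 529/48
APPEND 45: p_2 = 45·529 + 11 = 23816, q_2 = 45·48 + 1 = 2161 → 23816/2161
APPEND 10: p_3 = 10·23816 + 529 = 238689, q_3 = 10·2161 + 48 = 21658 → 238689/21658
APPEND 10: p_4 = 10·238689 + 23816 = 2410706, q_4 = 10·21658 + 2161 = 218741 → 2410706/218741
APPEND 12: p_5 = 12·2410706 + 238689 = 29167161, q_5 = 12·218741 + 21658 = 2646550 → 29167161/2646550
APPEND 26: p_6 = 26·29167161 + 2410706 = 760756892, q_6 = 26·2646550 + 218741 = 69029041 → 760756892/69029041
APPEND 39: p_7 = 39·760756892 + 29167161 = 29698685949, q_7 = 39·69029041 + 2646550 = 2694779149 → 29698685949/2694779149
APPEND 19: p_8 = 19·29698685949 + 760756892 = 565035789923, q_8 = 19·2694779149 + 69029041 = 51269832872 → 565035789923/51269832872
APPEND 49: p_9 = 49·565035789923 + 29698685949 = 27716452392176, q_9 = 49·51269832872 + 2694779149 = 2514916589877 → 27716452392176/2514916589877
APPEND 43: p_10 = 43·27716452392176 + 565035789923 = 1192372488653491, q_10 = 43·2514916589877 + 51269832872 = 108192683197583 → 1192372488653491/108192683197583
APPEND 15: p_11 = 15·1192372488653491 + 27716452392176 = 17913303782194541, q_11 = 15·108192683197583 + 2514916589877 = 1625405164553622 → 17913303782194541/1625405164553622
APPEND 24: p_12 = 24·17913303782194541 + 1192372488653491 = 431111663261322475, q_12 = 24·1625405164553622 + 108192683197583 = 39117916632484511 → 431111663261322475/39117916632484511
APPEND 28: p_13 = 28·431111663261322475 + 17913303782194541 = 12089039875099223841, q_13 = 28·39117916632484511 + 1625405164553622 = 1096927070874119930 → 12089039875099223841/1096927070874119930
APPEND 34: p_14 = 34·12089039875099223841 + 431111663261322475 = 411458467416634933069, q_14 = 34·1096927070874119930 + 39117916632484511 = 37334638326352562131 → 411458467416634933069/37334638326352562131
APPEND 29: p_15 = 29·411458467416634933069 + 12089039875099223841 = 11944384594957512282842, q_15 = 29·37334638326352562131 + 1096927070874119930 = 1083801438535098421729 → 11944384594957512282842/1083801438535098421729
APPEND 12: p_16 = 12·11944384594957512282842 + 411458467416634933069 = 143744073606906782327173, q_16 = 12·1083801438535098421729 + 37334638326352562131 = 13042951900747533622879 → 143744073606906782327173/13042951900747533622879
APPEND 23: p_17 = 23·143744073606906782327173 + 11944384594957512282842 = 3318058077553813505807821, q_17 = 23·13042951900747533622879 + 1083801438535098421729 = 301071695155728371747946 → 3318058077553813505807821/301071695155728371747946
APPEND 20: p_18 = 20·3318058077553813505807821 + 143744073606906782327173 = 66504905624683176898483593, q_18 = 20·301071695155728371747946 + 13042951900747533622879 = 6034476855015314968581799 → 66504905624683176898483593/6034476855015314968581799
APPEND 40: p_19 = 40·66504905624683176898483593 + 3318058077553813505807821 = 2663514283064880889445151541, q_19 = 40·6034476855015314968581799 + 301071695155728371747946 = 241680145895768327115019906 → 2663514283064880889445151541/241680145895768327115019906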